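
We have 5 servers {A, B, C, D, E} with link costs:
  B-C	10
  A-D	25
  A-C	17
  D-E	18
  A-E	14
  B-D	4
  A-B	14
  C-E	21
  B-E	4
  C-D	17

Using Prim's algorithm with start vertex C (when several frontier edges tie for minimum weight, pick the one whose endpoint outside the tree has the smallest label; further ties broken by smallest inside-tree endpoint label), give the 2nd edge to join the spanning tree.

Grow the tree from C using Prim:
Step 1: frontier [B-C 10, A-C 17, C-D 17, C-E 21] → take B-C (10); add B.
Step 2: frontier [B-D 4, B-E 4, A-B 14, A-C 17, C-D 17, C-E 21] → take B-D (4); add D.
Step 3: frontier [B-E 4, A-B 14, A-C 17, C-E 21, D-E 18, A-D 25] → take B-E (4); add E.
Step 4: frontier [A-B 14, A-C 17, A-D 25, A-E 14] → take A-B (14); add A.
The 2nd edge added is B-D.

B-D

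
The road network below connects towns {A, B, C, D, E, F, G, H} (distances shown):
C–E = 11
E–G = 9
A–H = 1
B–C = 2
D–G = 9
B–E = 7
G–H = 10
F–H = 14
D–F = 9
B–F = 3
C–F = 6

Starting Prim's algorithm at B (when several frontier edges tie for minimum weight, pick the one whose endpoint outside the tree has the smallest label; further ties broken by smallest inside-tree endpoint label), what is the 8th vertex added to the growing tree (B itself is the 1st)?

A

Prim, starting at B.
Step 1: cheapest edge leaving the tree is B–C (2); add C.
Step 2: cheapest edge leaving the tree is B–F (3); add F.
Step 3: cheapest edge leaving the tree is B–E (7); add E.
Step 4: cheapest edge leaving the tree is D–F (9); add D.
Step 5: cheapest edge leaving the tree is D–G (9); add G.
Step 6: cheapest edge leaving the tree is G–H (10); add H.
Step 7: cheapest edge leaving the tree is A–H (1); add A.
Vertex order: B, C, F, E, D, G, H, A. The 8th vertex is A.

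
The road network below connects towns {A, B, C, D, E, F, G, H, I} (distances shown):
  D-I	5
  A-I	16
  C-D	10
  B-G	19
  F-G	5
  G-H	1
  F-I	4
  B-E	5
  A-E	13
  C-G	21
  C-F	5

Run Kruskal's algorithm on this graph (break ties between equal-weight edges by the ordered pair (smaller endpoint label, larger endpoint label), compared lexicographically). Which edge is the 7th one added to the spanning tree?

Kruskal: consider edges lightest-first.
G-H (1): add — endpoints in different components.
F-I (4): add — endpoints in different components.
B-E (5): add — endpoints in different components.
C-F (5): add — endpoints in different components.
D-I (5): add — endpoints in different components.
F-G (5): add — endpoints in different components.
C-D (10): skip — C and D already connected.
A-E (13): add — endpoints in different components.
A-I (16): add — endpoints in different components.
The 7th edge added is A-E.

A-E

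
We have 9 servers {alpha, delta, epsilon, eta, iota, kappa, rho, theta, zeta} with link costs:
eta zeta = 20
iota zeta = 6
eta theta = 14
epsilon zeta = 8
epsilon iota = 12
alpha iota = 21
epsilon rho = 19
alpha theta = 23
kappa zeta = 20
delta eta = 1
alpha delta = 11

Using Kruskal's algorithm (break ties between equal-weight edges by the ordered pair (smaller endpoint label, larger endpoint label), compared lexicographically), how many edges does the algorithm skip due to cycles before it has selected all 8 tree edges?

1

Kruskal's algorithm — process edges by increasing weight (ties by edge label):
delta eta (1): add — endpoints in different components.
iota zeta (6): add — endpoints in different components.
epsilon zeta (8): add — endpoints in different components.
alpha delta (11): add — endpoints in different components.
epsilon iota (12): skip — epsilon and iota already connected.
eta theta (14): add — endpoints in different components.
epsilon rho (19): add — endpoints in different components.
eta zeta (20): add — endpoints in different components.
kappa zeta (20): add — endpoints in different components.
Edges rejected before the tree was complete: 1.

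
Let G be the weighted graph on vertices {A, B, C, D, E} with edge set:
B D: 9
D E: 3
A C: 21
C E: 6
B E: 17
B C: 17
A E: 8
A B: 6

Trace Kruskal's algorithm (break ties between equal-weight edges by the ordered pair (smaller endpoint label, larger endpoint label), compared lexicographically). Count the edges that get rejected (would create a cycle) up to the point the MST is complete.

Kruskal: consider edges lightest-first.
D E (3): add. Components now {A} {B} {C} {D,E}
A B (6): add. Components now {A,B} {C} {D,E}
C E (6): add. Components now {A,B} {C,D,E}
A E (8): add. Components now {A,B,C,D,E}
Edges rejected before the tree was complete: 0.

0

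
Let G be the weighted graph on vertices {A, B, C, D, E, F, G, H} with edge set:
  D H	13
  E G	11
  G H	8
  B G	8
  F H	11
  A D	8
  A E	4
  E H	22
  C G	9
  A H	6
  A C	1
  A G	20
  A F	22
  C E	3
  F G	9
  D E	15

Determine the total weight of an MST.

Prim's algorithm from F:
Step 1: cheapest edge leaving the tree is F G (9); add G.
Step 2: cheapest edge leaving the tree is B G (8); add B.
Step 3: cheapest edge leaving the tree is G H (8); add H.
Step 4: cheapest edge leaving the tree is A H (6); add A.
Step 5: cheapest edge leaving the tree is A C (1); add C.
Step 6: cheapest edge leaving the tree is C E (3); add E.
Step 7: cheapest edge leaving the tree is A D (8); add D.
MST edges: F G, B G, G H, A H, A C, C E, A D; total weight 9+8+8+6+1+3+8 = 43.

43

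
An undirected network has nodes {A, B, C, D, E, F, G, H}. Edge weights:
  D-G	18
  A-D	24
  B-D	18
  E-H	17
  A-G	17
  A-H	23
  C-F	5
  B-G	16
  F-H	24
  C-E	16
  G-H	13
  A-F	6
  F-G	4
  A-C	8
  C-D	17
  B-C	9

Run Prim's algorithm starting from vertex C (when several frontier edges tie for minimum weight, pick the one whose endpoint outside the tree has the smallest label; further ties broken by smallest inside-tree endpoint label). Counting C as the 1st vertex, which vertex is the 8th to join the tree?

D

Prim, starting at C.
Step 1: cheapest edge leaving the tree is C-F (5); add F.
Step 2: cheapest edge leaving the tree is F-G (4); add G.
Step 3: cheapest edge leaving the tree is A-F (6); add A.
Step 4: cheapest edge leaving the tree is B-C (9); add B.
Step 5: cheapest edge leaving the tree is G-H (13); add H.
Step 6: cheapest edge leaving the tree is C-E (16); add E.
Step 7: cheapest edge leaving the tree is C-D (17); add D.
Vertex order: C, F, G, A, B, H, E, D. The 8th vertex is D.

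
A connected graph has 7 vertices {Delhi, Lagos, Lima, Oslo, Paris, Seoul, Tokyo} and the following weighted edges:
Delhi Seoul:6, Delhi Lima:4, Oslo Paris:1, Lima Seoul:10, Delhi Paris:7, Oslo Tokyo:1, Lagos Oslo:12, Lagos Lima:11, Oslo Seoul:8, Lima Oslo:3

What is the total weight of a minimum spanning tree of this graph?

26

Grow the tree from Paris using Prim:
Step 1: frontier [Oslo Paris 1, Delhi Paris 7] → take Oslo Paris (1); add Oslo.
Step 2: frontier [Oslo Tokyo 1, Lima Oslo 3, Oslo Seoul 8, Lagos Oslo 12, Delhi Paris 7] → take Oslo Tokyo (1); add Tokyo.
Step 3: frontier [Lima Oslo 3, Oslo Seoul 8, Lagos Oslo 12, Delhi Paris 7] → take Lima Oslo (3); add Lima.
Step 4: frontier [Delhi Lima 4, Lima Seoul 10, Lagos Lima 11, Oslo Seoul 8, Lagos Oslo 12, Delhi Paris 7] → take Delhi Lima (4); add Delhi.
Step 5: frontier [Delhi Seoul 6, Lima Seoul 10, Lagos Lima 11, Oslo Seoul 8, Lagos Oslo 12] → take Delhi Seoul (6); add Seoul.
Step 6: frontier [Lagos Lima 11, Lagos Oslo 12] → take Lagos Lima (11); add Lagos.
MST edges: Oslo Paris, Oslo Tokyo, Lima Oslo, Delhi Lima, Delhi Seoul, Lagos Lima; total weight 1+1+3+4+6+11 = 26.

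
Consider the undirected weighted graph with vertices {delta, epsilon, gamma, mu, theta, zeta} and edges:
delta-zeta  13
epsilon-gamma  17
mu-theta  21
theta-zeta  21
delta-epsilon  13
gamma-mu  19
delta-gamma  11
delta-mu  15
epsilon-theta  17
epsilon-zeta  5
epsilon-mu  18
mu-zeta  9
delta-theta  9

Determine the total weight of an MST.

Prim's algorithm from mu:
Step 1: frontier [mu-zeta 9, delta-mu 15, epsilon-mu 18, gamma-mu 19, mu-theta 21] → take mu-zeta (9); add zeta.
Step 2: frontier [delta-mu 15, epsilon-mu 18, gamma-mu 19, mu-theta 21, epsilon-zeta 5, delta-zeta 13, theta-zeta 21] → take epsilon-zeta (5); add epsilon.
Step 3: frontier [delta-epsilon 13, epsilon-gamma 17, epsilon-theta 17, delta-mu 15, gamma-mu 19, mu-theta 21, delta-zeta 13, theta-zeta 21] → take delta-epsilon (13); add delta.
Step 4: frontier [delta-theta 9, delta-gamma 11, epsilon-gamma 17, epsilon-theta 17, gamma-mu 19, mu-theta 21, theta-zeta 21] → take delta-theta (9); add theta.
Step 5: frontier [delta-gamma 11, epsilon-gamma 17, gamma-mu 19] → take delta-gamma (11); add gamma.
MST edges: mu-zeta, epsilon-zeta, delta-epsilon, delta-theta, delta-gamma; total weight 9+5+13+9+11 = 47.

47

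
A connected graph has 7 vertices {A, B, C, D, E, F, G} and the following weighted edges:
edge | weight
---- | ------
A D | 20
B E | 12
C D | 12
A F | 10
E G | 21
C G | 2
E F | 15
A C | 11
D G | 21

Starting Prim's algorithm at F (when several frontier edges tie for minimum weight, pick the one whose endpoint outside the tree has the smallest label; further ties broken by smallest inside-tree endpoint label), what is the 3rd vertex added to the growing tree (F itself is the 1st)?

C

Grow the tree from F using Prim:
Step 1: frontier [A F 10, E F 15] → take A F (10); add A.
Step 2: frontier [A C 11, A D 20, E F 15] → take A C (11); add C.
Step 3: frontier [A D 20, C G 2, C D 12, E F 15] → take C G (2); add G.
Step 4: frontier [A D 20, C D 12, E F 15, D G 21, E G 21] → take C D (12); add D.
Step 5: frontier [E F 15, E G 21] → take E F (15); add E.
Step 6: frontier [B E 12] → take B E (12); add B.
Vertex order: F, A, C, G, D, E, B. The 3rd vertex is C.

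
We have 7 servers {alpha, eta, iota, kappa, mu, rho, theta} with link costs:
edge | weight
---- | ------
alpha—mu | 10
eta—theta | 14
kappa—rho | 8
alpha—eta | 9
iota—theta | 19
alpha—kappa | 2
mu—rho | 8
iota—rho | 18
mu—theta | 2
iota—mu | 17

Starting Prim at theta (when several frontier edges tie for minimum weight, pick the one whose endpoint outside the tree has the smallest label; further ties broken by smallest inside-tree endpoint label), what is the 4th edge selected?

Prim, starting at theta.
Step 1: cheapest edge leaving the tree is mu—theta (2); add mu.
Step 2: cheapest edge leaving the tree is mu—rho (8); add rho.
Step 3: cheapest edge leaving the tree is kappa—rho (8); add kappa.
Step 4: cheapest edge leaving the tree is alpha—kappa (2); add alpha.
Step 5: cheapest edge leaving the tree is alpha—eta (9); add eta.
Step 6: cheapest edge leaving the tree is iota—mu (17); add iota.
The 4th edge added is alpha—kappa.

alpha-kappa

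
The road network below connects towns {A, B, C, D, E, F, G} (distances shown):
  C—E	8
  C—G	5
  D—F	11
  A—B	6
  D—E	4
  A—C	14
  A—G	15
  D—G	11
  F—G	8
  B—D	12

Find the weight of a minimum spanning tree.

43

Prim, starting at D.
Step 1: cheapest edge leaving the tree is D—E (4); add E.
Step 2: cheapest edge leaving the tree is C—E (8); add C.
Step 3: cheapest edge leaving the tree is C—G (5); add G.
Step 4: cheapest edge leaving the tree is F—G (8); add F.
Step 5: cheapest edge leaving the tree is B—D (12); add B.
Step 6: cheapest edge leaving the tree is A—B (6); add A.
MST edges: D—E, C—E, C—G, F—G, B—D, A—B; total weight 4+8+5+8+12+6 = 43.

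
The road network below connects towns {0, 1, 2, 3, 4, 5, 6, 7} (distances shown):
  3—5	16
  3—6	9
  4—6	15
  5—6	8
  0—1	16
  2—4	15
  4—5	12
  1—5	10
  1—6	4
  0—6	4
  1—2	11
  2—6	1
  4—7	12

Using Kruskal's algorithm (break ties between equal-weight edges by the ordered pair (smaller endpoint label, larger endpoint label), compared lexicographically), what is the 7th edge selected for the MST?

4-7

Sort edges by weight, then run Kruskal:
2—6 (1): add — endpoints in different components.
0—6 (4): add — endpoints in different components.
1—6 (4): add — endpoints in different components.
5—6 (8): add — endpoints in different components.
3—6 (9): add — endpoints in different components.
1—5 (10): skip — 1 and 5 already connected.
1—2 (11): skip — 1 and 2 already connected.
4—5 (12): add — endpoints in different components.
4—7 (12): add — endpoints in different components.
The 7th edge added is 4—7.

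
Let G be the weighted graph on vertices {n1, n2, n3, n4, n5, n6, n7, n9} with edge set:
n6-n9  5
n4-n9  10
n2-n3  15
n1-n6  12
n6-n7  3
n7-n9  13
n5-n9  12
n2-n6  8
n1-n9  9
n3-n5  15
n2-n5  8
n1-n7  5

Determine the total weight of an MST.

Kruskal: consider edges lightest-first.
n6-n7 (3): add — endpoints in different components.
n1-n7 (5): add — endpoints in different components.
n6-n9 (5): add — endpoints in different components.
n2-n5 (8): add — endpoints in different components.
n2-n6 (8): add — endpoints in different components.
n1-n9 (9): skip — n1 and n9 already connected.
n4-n9 (10): add — endpoints in different components.
n1-n6 (12): skip — n1 and n6 already connected.
n5-n9 (12): skip — n5 and n9 already connected.
n7-n9 (13): skip — n7 and n9 already connected.
n2-n3 (15): add — endpoints in different components.
MST edges: n6-n7, n1-n7, n6-n9, n2-n5, n2-n6, n4-n9, n2-n3; total weight 3+5+5+8+8+10+15 = 54.

54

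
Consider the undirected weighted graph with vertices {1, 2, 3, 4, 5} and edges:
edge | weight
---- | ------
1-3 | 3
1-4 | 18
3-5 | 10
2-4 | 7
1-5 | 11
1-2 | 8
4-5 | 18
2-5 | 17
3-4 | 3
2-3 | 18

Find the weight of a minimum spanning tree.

23

Kruskal's algorithm — process edges by increasing weight (ties by edge label):
1-3 (3): add. Components now {1,3} {2} {4} {5}
3-4 (3): add. Components now {1,3,4} {2} {5}
2-4 (7): add. Components now {1,2,3,4} {5}
1-2 (8): skip — 1 and 2 already connected.
3-5 (10): add. Components now {1,2,3,4,5}
MST edges: 1-3, 3-4, 2-4, 3-5; total weight 3+3+7+10 = 23.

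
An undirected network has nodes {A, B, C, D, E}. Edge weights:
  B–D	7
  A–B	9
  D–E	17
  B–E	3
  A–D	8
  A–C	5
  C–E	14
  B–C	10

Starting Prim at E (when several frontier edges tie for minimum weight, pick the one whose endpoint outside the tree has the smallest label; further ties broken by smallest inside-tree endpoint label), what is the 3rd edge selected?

A-D

Prim's algorithm from E:
Step 1: cheapest edge leaving the tree is B–E (3); add B.
Step 2: cheapest edge leaving the tree is B–D (7); add D.
Step 3: cheapest edge leaving the tree is A–D (8); add A.
Step 4: cheapest edge leaving the tree is A–C (5); add C.
The 3rd edge added is A–D.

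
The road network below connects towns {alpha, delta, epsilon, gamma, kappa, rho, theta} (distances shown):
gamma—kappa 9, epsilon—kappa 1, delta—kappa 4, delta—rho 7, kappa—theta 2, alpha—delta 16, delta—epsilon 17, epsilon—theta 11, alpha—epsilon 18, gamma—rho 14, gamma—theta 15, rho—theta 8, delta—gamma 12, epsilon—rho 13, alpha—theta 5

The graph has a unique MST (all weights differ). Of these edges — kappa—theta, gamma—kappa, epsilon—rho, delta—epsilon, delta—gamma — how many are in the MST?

2

Kruskal's algorithm — process edges by increasing weight (ties by edge label):
epsilon—kappa (1): add — endpoints in different components.
kappa—theta (2): add — endpoints in different components.
delta—kappa (4): add — endpoints in different components.
alpha—theta (5): add — endpoints in different components.
delta—rho (7): add — endpoints in different components.
rho—theta (8): skip — theta and rho already connected.
gamma—kappa (9): add — endpoints in different components.
MST edge set: {epsilon—kappa, kappa—theta, delta—kappa, alpha—theta, delta—rho, gamma—kappa}.
Of the listed edges, {kappa—theta, gamma—kappa} are in the MST → 2.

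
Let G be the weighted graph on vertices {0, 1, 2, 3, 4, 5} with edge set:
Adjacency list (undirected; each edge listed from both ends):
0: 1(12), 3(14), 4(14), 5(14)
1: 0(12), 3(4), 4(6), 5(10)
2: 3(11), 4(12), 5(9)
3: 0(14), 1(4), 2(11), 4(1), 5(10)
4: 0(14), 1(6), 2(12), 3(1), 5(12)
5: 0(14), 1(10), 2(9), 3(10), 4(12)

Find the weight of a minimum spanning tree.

Sort edges by weight, then run Kruskal:
3-4 (1): add — endpoints in different components.
1-3 (4): add — endpoints in different components.
1-4 (6): skip — 1 and 4 already connected.
2-5 (9): add — endpoints in different components.
1-5 (10): add — endpoints in different components.
3-5 (10): skip — 3 and 5 already connected.
2-3 (11): skip — 2 and 3 already connected.
0-1 (12): add — endpoints in different components.
MST edges: 3-4, 1-3, 2-5, 1-5, 0-1; total weight 1+4+9+10+12 = 36.

36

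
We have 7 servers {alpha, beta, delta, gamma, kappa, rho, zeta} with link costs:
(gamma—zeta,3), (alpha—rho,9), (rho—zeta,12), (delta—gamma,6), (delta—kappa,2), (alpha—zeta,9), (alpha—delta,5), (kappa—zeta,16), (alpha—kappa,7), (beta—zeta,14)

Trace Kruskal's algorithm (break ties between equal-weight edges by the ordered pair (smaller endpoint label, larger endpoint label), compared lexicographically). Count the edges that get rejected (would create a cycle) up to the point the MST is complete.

3

Sort edges by weight, then run Kruskal:
delta—kappa (2): add — endpoints in different components.
gamma—zeta (3): add — endpoints in different components.
alpha—delta (5): add — endpoints in different components.
delta—gamma (6): add — endpoints in different components.
alpha—kappa (7): skip — kappa and alpha already connected.
alpha—rho (9): add — endpoints in different components.
alpha—zeta (9): skip — alpha and zeta already connected.
rho—zeta (12): skip — rho and zeta already connected.
beta—zeta (14): add — endpoints in different components.
Edges rejected before the tree was complete: 3.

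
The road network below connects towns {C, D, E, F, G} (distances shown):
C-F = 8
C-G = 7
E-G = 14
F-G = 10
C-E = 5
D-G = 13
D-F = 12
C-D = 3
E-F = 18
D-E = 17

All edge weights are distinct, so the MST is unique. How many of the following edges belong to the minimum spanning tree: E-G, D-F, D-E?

0

Kruskal's algorithm — process edges by increasing weight (ties by edge label):
C-D (3): add. Components now {C,D} {E} {F} {G}
C-E (5): add. Components now {C,D,E} {F} {G}
C-G (7): add. Components now {C,D,E,G} {F}
C-F (8): add. Components now {C,D,E,F,G}
MST edge set: {C-D, C-E, C-G, C-F}.
Of the listed edges, {} are in the MST → 0.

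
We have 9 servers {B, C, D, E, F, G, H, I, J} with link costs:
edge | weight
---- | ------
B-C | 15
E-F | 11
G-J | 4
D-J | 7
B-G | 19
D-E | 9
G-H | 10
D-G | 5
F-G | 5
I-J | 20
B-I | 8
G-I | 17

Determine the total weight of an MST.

73

Kruskal's algorithm — process edges by increasing weight (ties by edge label):
G-J (4): add — endpoints in different components.
D-G (5): add — endpoints in different components.
F-G (5): add — endpoints in different components.
D-J (7): skip — D and J already connected.
B-I (8): add — endpoints in different components.
D-E (9): add — endpoints in different components.
G-H (10): add — endpoints in different components.
E-F (11): skip — E and F already connected.
B-C (15): add — endpoints in different components.
G-I (17): add — endpoints in different components.
MST edges: G-J, D-G, F-G, B-I, D-E, G-H, B-C, G-I; total weight 4+5+5+8+9+10+15+17 = 73.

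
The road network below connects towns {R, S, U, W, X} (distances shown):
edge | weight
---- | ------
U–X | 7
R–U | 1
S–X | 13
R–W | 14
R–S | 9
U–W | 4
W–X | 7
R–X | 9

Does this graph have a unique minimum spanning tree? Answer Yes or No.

No

Sort edges by weight, then run Kruskal:
R–U (1): add. Components now {X} {R,U} {W} {S}
U–W (4): add. Components now {X} {R,U,W} {S}
U–X (7): add. Components now {R,U,W,X} {S}
W–X (7): skip — X and W already connected.
R–S (9): add. Components now {R,S,U,W,X}
Non-tree edge W–X has weight 7, equal to the heaviest edge on its tree cycle — swapping gives another MST of the same weight. Not unique.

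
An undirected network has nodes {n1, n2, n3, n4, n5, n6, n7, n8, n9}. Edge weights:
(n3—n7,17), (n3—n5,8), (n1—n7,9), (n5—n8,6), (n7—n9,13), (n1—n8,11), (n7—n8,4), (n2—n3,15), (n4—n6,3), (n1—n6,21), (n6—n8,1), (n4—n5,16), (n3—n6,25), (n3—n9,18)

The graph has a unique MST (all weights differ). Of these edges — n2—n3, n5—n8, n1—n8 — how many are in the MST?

2

Kruskal: consider edges lightest-first.
n6—n8 (1): add — endpoints in different components.
n4—n6 (3): add — endpoints in different components.
n7—n8 (4): add — endpoints in different components.
n5—n8 (6): add — endpoints in different components.
n3—n5 (8): add — endpoints in different components.
n1—n7 (9): add — endpoints in different components.
n1—n8 (11): skip — n1 and n8 already connected.
n7—n9 (13): add — endpoints in different components.
n2—n3 (15): add — endpoints in different components.
MST edge set: {n6—n8, n4—n6, n7—n8, n5—n8, n3—n5, n1—n7, n7—n9, n2—n3}.
Of the listed edges, {n2—n3, n5—n8} are in the MST → 2.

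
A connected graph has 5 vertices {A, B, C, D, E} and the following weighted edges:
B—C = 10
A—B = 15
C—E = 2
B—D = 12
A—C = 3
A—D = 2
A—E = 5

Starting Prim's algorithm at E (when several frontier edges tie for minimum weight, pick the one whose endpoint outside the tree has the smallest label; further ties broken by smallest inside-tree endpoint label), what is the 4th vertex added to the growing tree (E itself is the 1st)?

Prim, starting at E.
Step 1: frontier [C—E 2, A—E 5] → take C—E (2); add C.
Step 2: frontier [A—C 3, B—C 10, A—E 5] → take A—C (3); add A.
Step 3: frontier [A—D 2, A—B 15, B—C 10] → take A—D (2); add D.
Step 4: frontier [A—B 15, B—C 10, B—D 12] → take B—C (10); add B.
Vertex order: E, C, A, D, B. The 4th vertex is D.

D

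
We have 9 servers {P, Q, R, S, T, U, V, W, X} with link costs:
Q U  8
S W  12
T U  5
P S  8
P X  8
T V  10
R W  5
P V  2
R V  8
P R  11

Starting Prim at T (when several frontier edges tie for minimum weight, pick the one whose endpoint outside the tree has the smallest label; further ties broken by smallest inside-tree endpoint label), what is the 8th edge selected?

Grow the tree from T using Prim:
Step 1: cheapest edge leaving the tree is T U (5); add U.
Step 2: cheapest edge leaving the tree is Q U (8); add Q.
Step 3: cheapest edge leaving the tree is T V (10); add V.
Step 4: cheapest edge leaving the tree is P V (2); add P.
Step 5: cheapest edge leaving the tree is R V (8); add R.
Step 6: cheapest edge leaving the tree is R W (5); add W.
Step 7: cheapest edge leaving the tree is P S (8); add S.
Step 8: cheapest edge leaving the tree is P X (8); add X.
The 8th edge added is P X.

P-X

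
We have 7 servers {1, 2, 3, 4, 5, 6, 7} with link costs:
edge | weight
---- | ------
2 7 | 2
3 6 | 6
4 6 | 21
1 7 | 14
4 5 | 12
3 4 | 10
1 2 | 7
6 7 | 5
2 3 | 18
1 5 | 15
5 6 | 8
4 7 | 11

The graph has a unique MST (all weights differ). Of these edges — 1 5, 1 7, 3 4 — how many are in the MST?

Kruskal: consider edges lightest-first.
2 7 (2): add — endpoints in different components.
6 7 (5): add — endpoints in different components.
3 6 (6): add — endpoints in different components.
1 2 (7): add — endpoints in different components.
5 6 (8): add — endpoints in different components.
3 4 (10): add — endpoints in different components.
MST edge set: {2 7, 6 7, 3 6, 1 2, 5 6, 3 4}.
Of the listed edges, {3 4} are in the MST → 1.

1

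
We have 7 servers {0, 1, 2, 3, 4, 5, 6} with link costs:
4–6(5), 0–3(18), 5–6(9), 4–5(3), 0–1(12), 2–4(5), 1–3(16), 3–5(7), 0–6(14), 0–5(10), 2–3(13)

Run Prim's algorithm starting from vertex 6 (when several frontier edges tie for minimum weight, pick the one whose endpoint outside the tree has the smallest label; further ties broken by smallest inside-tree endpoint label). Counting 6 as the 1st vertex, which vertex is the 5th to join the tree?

Prim's algorithm from 6:
Step 1: frontier [4–6 5, 5–6 9, 0–6 14] → take 4–6 (5); add 4.
Step 2: frontier [4–5 3, 2–4 5, 5–6 9, 0–6 14] → take 4–5 (3); add 5.
Step 3: frontier [2–4 5, 3–5 7, 0–5 10, 0–6 14] → take 2–4 (5); add 2.
Step 4: frontier [2–3 13, 3–5 7, 0–5 10, 0–6 14] → take 3–5 (7); add 3.
Step 5: frontier [1–3 16, 0–3 18, 0–5 10, 0–6 14] → take 0–5 (10); add 0.
Step 6: frontier [0–1 12, 1–3 16] → take 0–1 (12); add 1.
Vertex order: 6, 4, 5, 2, 3, 0, 1. The 5th vertex is 3.

3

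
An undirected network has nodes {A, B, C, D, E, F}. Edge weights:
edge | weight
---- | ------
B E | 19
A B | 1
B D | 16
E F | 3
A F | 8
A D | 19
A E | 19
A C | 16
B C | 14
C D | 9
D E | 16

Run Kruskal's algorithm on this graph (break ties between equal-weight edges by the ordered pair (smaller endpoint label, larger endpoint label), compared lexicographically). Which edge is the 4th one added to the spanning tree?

C-D

Kruskal: consider edges lightest-first.
A B (1): add — endpoints in different components.
E F (3): add — endpoints in different components.
A F (8): add — endpoints in different components.
C D (9): add — endpoints in different components.
B C (14): add — endpoints in different components.
The 4th edge added is C D.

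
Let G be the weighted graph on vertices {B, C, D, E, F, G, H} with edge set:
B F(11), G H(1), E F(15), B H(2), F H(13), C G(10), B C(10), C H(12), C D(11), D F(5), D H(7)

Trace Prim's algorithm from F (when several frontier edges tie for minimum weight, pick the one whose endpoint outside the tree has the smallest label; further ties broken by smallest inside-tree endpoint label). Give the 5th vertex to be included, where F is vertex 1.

Prim, starting at F.
Step 1: cheapest edge leaving the tree is D F (5); add D.
Step 2: cheapest edge leaving the tree is D H (7); add H.
Step 3: cheapest edge leaving the tree is G H (1); add G.
Step 4: cheapest edge leaving the tree is B H (2); add B.
Step 5: cheapest edge leaving the tree is B C (10); add C.
Step 6: cheapest edge leaving the tree is E F (15); add E.
Vertex order: F, D, H, G, B, C, E. The 5th vertex is B.

B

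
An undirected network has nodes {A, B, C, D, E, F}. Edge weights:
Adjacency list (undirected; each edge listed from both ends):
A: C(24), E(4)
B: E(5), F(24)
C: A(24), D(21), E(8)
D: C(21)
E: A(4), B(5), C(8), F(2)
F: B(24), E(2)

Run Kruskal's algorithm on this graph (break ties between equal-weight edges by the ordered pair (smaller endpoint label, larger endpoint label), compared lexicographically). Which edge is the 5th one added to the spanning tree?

Kruskal's algorithm — process edges by increasing weight (ties by edge label):
E–F (2): add — endpoints in different components.
A–E (4): add — endpoints in different components.
B–E (5): add — endpoints in different components.
C–E (8): add — endpoints in different components.
C–D (21): add — endpoints in different components.
The 5th edge added is C–D.

C-D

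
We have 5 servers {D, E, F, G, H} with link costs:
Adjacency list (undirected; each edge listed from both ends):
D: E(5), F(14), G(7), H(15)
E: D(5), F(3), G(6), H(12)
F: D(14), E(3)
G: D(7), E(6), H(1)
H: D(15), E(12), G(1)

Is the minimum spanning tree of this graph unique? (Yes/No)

Kruskal: consider edges lightest-first.
G-H (1): add. Components now {D} {E} {F} {G,H}
E-F (3): add. Components now {D} {E,F} {G,H}
D-E (5): add. Components now {D,E,F} {G,H}
E-G (6): add. Components now {D,E,F,G,H}
Every non-tree edge has weight strictly greater than the heaviest edge on the tree path between its endpoints, so the MST is unique.

Yes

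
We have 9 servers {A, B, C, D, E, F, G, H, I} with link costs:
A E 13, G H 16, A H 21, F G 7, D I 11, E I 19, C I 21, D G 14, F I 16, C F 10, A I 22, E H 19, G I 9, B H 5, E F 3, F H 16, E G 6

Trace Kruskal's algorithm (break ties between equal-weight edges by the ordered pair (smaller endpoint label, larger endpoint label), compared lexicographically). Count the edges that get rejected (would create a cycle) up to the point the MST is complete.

Kruskal: consider edges lightest-first.
E F (3): add — endpoints in different components.
B H (5): add — endpoints in different components.
E G (6): add — endpoints in different components.
F G (7): skip — F and G already connected.
G I (9): add — endpoints in different components.
C F (10): add — endpoints in different components.
D I (11): add — endpoints in different components.
A E (13): add — endpoints in different components.
D G (14): skip — D and G already connected.
F H (16): add — endpoints in different components.
Edges rejected before the tree was complete: 2.

2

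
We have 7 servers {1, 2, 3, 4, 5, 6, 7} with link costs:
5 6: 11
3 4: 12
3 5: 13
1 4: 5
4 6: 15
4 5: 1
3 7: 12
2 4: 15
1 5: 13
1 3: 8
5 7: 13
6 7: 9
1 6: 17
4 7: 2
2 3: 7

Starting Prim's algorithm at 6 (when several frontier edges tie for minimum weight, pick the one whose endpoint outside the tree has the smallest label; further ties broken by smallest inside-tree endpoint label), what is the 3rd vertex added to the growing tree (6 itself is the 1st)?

4

Grow the tree from 6 using Prim:
Step 1: cheapest edge leaving the tree is 6 7 (9); add 7.
Step 2: cheapest edge leaving the tree is 4 7 (2); add 4.
Step 3: cheapest edge leaving the tree is 4 5 (1); add 5.
Step 4: cheapest edge leaving the tree is 1 4 (5); add 1.
Step 5: cheapest edge leaving the tree is 1 3 (8); add 3.
Step 6: cheapest edge leaving the tree is 2 3 (7); add 2.
Vertex order: 6, 7, 4, 5, 1, 3, 2. The 3rd vertex is 4.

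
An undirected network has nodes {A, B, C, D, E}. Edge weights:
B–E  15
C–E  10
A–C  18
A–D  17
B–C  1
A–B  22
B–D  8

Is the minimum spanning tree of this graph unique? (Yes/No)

Kruskal: consider edges lightest-first.
B–C (1): add — endpoints in different components.
B–D (8): add — endpoints in different components.
C–E (10): add — endpoints in different components.
B–E (15): skip — B and E already connected.
A–D (17): add — endpoints in different components.
Every non-tree edge has weight strictly greater than the heaviest edge on the tree path between its endpoints, so the MST is unique.

Yes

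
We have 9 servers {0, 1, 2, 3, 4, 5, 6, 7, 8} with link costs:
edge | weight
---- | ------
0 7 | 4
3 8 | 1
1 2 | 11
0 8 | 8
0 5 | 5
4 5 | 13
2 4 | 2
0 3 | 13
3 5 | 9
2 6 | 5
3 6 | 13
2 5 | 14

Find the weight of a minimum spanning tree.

49

Prim's algorithm from 3:
Step 1: frontier [3 8 1, 3 5 9, 0 3 13, 3 6 13] → take 3 8 (1); add 8.
Step 2: frontier [3 5 9, 0 3 13, 3 6 13, 0 8 8] → take 0 8 (8); add 0.
Step 3: frontier [0 7 4, 0 5 5, 3 5 9, 3 6 13] → take 0 7 (4); add 7.
Step 4: frontier [0 5 5, 3 5 9, 3 6 13] → take 0 5 (5); add 5.
Step 5: frontier [3 6 13, 4 5 13, 2 5 14] → take 4 5 (13); add 4.
Step 6: frontier [3 6 13, 2 4 2, 2 5 14] → take 2 4 (2); add 2.
Step 7: frontier [2 6 5, 1 2 11, 3 6 13] → take 2 6 (5); add 6.
Step 8: frontier [1 2 11] → take 1 2 (11); add 1.
MST edges: 3 8, 0 8, 0 7, 0 5, 4 5, 2 4, 2 6, 1 2; total weight 1+8+4+5+13+2+5+11 = 49.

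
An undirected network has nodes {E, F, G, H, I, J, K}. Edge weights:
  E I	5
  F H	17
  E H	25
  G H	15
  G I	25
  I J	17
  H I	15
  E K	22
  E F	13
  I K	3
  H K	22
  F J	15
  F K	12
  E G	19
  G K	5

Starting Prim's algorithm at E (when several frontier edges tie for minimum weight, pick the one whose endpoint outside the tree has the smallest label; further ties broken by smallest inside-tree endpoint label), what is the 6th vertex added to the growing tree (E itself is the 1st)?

H

Grow the tree from E using Prim:
Step 1: cheapest edge leaving the tree is E I (5); add I.
Step 2: cheapest edge leaving the tree is I K (3); add K.
Step 3: cheapest edge leaving the tree is G K (5); add G.
Step 4: cheapest edge leaving the tree is F K (12); add F.
Step 5: cheapest edge leaving the tree is G H (15); add H.
Step 6: cheapest edge leaving the tree is F J (15); add J.
Vertex order: E, I, K, G, F, H, J. The 6th vertex is H.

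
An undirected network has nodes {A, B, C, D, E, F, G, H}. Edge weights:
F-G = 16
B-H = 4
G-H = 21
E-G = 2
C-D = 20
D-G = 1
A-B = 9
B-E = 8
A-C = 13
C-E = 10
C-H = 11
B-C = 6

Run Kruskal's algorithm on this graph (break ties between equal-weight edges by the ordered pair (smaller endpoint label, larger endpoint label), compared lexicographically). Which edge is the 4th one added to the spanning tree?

Kruskal's algorithm — process edges by increasing weight (ties by edge label):
D-G (1): add — endpoints in different components.
E-G (2): add — endpoints in different components.
B-H (4): add — endpoints in different components.
B-C (6): add — endpoints in different components.
B-E (8): add — endpoints in different components.
A-B (9): add — endpoints in different components.
C-E (10): skip — C and E already connected.
C-H (11): skip — C and H already connected.
A-C (13): skip — A and C already connected.
F-G (16): add — endpoints in different components.
The 4th edge added is B-C.

B-C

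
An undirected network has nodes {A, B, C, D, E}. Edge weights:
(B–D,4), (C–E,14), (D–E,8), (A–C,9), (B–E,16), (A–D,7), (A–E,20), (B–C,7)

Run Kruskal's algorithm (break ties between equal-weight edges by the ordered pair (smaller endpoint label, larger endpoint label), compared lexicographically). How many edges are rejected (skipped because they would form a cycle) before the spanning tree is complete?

0

Kruskal: consider edges lightest-first.
B–D (4): add — endpoints in different components.
A–D (7): add — endpoints in different components.
B–C (7): add — endpoints in different components.
D–E (8): add — endpoints in different components.
Edges rejected before the tree was complete: 0.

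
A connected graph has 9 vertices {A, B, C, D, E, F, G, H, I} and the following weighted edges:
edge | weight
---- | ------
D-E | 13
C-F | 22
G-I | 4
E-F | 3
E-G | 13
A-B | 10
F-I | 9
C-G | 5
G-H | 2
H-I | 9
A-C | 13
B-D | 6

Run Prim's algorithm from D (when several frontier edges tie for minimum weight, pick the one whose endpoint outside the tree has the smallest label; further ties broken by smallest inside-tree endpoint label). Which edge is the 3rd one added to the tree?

A-C

Prim's algorithm from D:
Step 1: cheapest edge leaving the tree is B-D (6); add B.
Step 2: cheapest edge leaving the tree is A-B (10); add A.
Step 3: cheapest edge leaving the tree is A-C (13); add C.
Step 4: cheapest edge leaving the tree is C-G (5); add G.
Step 5: cheapest edge leaving the tree is G-H (2); add H.
Step 6: cheapest edge leaving the tree is G-I (4); add I.
Step 7: cheapest edge leaving the tree is F-I (9); add F.
Step 8: cheapest edge leaving the tree is E-F (3); add E.
The 3rd edge added is A-C.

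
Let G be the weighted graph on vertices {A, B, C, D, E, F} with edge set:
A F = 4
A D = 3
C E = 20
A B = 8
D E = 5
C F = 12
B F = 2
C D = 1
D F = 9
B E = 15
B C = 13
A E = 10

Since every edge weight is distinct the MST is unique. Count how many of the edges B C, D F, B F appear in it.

1

Kruskal's algorithm — process edges by increasing weight (ties by edge label):
C D (1): add. Components now {A} {B} {C,D} {E} {F}
B F (2): add. Components now {A} {B,F} {C,D} {E}
A D (3): add. Components now {A,C,D} {B,F} {E}
A F (4): add. Components now {A,B,C,D,F} {E}
D E (5): add. Components now {A,B,C,D,E,F}
MST edge set: {C D, B F, A D, A F, D E}.
Of the listed edges, {B F} are in the MST → 1.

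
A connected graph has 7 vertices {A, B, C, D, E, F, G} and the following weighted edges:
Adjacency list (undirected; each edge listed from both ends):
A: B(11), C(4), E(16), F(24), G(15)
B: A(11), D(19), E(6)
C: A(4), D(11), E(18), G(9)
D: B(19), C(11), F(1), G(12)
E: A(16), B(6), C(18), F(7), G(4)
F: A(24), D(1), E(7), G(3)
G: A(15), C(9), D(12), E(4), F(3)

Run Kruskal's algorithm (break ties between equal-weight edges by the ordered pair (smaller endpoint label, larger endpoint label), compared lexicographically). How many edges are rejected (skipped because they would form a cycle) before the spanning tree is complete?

Kruskal: consider edges lightest-first.
D-F (1): add. Components now {A} {B} {C} {D,F} {E} {G}
F-G (3): add. Components now {A} {B} {C} {D,F,G} {E}
A-C (4): add. Components now {A,C} {B} {D,F,G} {E}
E-G (4): add. Components now {A,C} {B} {D,E,F,G}
B-E (6): add. Components now {A,C} {B,D,E,F,G}
E-F (7): skip — E and F already connected.
C-G (9): add. Components now {A,B,C,D,E,F,G}
Edges rejected before the tree was complete: 1.

1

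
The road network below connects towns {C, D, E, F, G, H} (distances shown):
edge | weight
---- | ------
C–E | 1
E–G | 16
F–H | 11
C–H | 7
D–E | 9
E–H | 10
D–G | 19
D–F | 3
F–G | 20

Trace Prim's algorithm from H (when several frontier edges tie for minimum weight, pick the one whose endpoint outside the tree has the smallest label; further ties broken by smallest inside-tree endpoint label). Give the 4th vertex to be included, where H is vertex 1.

D

Grow the tree from H using Prim:
Step 1: frontier [C–H 7, E–H 10, F–H 11] → take C–H (7); add C.
Step 2: frontier [C–E 1, E–H 10, F–H 11] → take C–E (1); add E.
Step 3: frontier [D–E 9, E–G 16, F–H 11] → take D–E (9); add D.
Step 4: frontier [D–F 3, D–G 19, E–G 16, F–H 11] → take D–F (3); add F.
Step 5: frontier [D–G 19, E–G 16, F–G 20] → take E–G (16); add G.
Vertex order: H, C, E, D, F, G. The 4th vertex is D.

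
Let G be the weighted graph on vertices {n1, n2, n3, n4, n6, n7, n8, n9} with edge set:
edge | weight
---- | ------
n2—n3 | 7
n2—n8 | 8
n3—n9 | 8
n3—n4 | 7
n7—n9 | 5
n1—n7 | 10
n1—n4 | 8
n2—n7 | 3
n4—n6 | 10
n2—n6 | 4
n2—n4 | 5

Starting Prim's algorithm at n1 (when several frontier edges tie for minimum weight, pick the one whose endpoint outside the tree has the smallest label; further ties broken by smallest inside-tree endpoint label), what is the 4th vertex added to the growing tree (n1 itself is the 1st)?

n7

Grow the tree from n1 using Prim:
Step 1: frontier [n1—n4 8, n1—n7 10] → take n1—n4 (8); add n4.
Step 2: frontier [n1—n7 10, n2—n4 5, n3—n4 7, n4—n6 10] → take n2—n4 (5); add n2.
Step 3: frontier [n1—n7 10, n2—n7 3, n2—n6 4, n2—n3 7, n2—n8 8, n3—n4 7, n4—n6 10] → take n2—n7 (3); add n7.
Step 4: frontier [n2—n6 4, n2—n3 7, n2—n8 8, n3—n4 7, n4—n6 10, n7—n9 5] → take n2—n6 (4); add n6.
Step 5: frontier [n2—n3 7, n2—n8 8, n3—n4 7, n7—n9 5] → take n7—n9 (5); add n9.
Step 6: frontier [n2—n3 7, n2—n8 8, n3—n4 7, n3—n9 8] → take n2—n3 (7); add n3.
Step 7: frontier [n2—n8 8] → take n2—n8 (8); add n8.
Vertex order: n1, n4, n2, n7, n6, n9, n3, n8. The 4th vertex is n7.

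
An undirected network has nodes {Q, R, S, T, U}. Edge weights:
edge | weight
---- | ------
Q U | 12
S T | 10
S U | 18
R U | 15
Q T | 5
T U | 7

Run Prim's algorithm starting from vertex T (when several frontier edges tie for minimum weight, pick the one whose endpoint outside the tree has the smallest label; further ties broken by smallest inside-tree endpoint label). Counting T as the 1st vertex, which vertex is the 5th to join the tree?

R

Grow the tree from T using Prim:
Step 1: frontier [Q T 5, T U 7, S T 10] → take Q T (5); add Q.
Step 2: frontier [Q U 12, T U 7, S T 10] → take T U (7); add U.
Step 3: frontier [S T 10, R U 15, S U 18] → take S T (10); add S.
Step 4: frontier [R U 15] → take R U (15); add R.
Vertex order: T, Q, U, S, R. The 5th vertex is R.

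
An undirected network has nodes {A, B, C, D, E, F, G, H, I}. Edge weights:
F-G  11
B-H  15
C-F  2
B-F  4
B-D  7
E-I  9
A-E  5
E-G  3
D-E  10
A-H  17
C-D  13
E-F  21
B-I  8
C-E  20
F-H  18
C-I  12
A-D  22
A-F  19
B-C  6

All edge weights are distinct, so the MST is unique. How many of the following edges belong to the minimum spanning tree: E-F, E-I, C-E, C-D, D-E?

1

Sort edges by weight, then run Kruskal:
C-F (2): add — endpoints in different components.
E-G (3): add — endpoints in different components.
B-F (4): add — endpoints in different components.
A-E (5): add — endpoints in different components.
B-C (6): skip — B and C already connected.
B-D (7): add — endpoints in different components.
B-I (8): add — endpoints in different components.
E-I (9): add — endpoints in different components.
D-E (10): skip — D and E already connected.
F-G (11): skip — F and G already connected.
C-I (12): skip — C and I already connected.
C-D (13): skip — C and D already connected.
B-H (15): add — endpoints in different components.
MST edge set: {C-F, E-G, B-F, A-E, B-D, B-I, E-I, B-H}.
Of the listed edges, {E-I} are in the MST → 1.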